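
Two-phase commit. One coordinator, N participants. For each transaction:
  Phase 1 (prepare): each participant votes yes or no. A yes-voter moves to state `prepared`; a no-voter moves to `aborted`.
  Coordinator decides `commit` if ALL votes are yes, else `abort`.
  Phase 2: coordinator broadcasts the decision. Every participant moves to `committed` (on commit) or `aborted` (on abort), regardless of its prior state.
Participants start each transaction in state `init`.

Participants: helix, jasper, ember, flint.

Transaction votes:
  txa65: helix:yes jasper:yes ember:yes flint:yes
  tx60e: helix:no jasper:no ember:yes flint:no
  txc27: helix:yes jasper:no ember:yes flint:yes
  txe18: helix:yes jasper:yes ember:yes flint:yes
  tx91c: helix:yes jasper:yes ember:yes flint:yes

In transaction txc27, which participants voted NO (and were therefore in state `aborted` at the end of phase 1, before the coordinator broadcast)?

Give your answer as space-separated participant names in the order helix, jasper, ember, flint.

Txn txc27 phase 1: helix yes -> prepared; jasper no -> aborted; ember yes -> prepared; flint yes -> prepared

Answer: jasper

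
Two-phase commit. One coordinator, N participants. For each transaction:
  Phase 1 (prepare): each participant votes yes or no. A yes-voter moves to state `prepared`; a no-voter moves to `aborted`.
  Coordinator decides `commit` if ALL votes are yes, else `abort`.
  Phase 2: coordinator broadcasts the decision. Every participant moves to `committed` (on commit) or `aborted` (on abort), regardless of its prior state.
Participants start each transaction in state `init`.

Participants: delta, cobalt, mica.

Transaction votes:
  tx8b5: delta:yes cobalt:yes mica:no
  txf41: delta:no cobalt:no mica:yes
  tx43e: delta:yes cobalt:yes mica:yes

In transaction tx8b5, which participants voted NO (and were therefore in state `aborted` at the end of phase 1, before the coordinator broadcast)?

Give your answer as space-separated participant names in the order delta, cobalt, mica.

Answer: mica

Derivation:
Txn tx8b5 phase 1: delta yes -> prepared; cobalt yes -> prepared; mica no -> aborted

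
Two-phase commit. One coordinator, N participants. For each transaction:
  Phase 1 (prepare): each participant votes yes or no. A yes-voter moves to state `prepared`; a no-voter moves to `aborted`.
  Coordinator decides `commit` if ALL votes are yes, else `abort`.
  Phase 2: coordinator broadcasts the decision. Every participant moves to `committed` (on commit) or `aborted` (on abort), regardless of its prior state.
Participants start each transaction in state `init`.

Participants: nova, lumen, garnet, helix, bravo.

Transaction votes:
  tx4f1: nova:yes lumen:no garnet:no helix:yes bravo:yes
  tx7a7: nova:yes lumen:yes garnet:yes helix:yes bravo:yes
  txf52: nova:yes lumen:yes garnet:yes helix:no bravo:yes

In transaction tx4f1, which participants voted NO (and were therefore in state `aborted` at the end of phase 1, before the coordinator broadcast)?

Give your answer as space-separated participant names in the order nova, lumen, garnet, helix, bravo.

Answer: lumen garnet

Derivation:
Txn tx4f1 phase 1: nova yes -> prepared; lumen no -> aborted; garnet no -> aborted; helix yes -> prepared; bravo yes -> prepared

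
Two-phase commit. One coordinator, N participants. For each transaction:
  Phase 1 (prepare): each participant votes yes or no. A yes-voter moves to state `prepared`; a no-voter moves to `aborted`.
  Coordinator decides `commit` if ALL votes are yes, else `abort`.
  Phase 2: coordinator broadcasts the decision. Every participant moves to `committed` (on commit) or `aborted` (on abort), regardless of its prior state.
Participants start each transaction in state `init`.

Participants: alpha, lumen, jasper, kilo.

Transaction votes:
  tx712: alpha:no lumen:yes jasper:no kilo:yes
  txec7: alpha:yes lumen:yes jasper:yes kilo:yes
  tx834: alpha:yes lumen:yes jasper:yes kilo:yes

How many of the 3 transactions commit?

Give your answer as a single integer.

Answer: 2

Derivation:
tx712: no from alpha, jasper -> abort (commits=0)
txec7: all yes -> commit (commits=1)
tx834: all yes -> commit (commits=2)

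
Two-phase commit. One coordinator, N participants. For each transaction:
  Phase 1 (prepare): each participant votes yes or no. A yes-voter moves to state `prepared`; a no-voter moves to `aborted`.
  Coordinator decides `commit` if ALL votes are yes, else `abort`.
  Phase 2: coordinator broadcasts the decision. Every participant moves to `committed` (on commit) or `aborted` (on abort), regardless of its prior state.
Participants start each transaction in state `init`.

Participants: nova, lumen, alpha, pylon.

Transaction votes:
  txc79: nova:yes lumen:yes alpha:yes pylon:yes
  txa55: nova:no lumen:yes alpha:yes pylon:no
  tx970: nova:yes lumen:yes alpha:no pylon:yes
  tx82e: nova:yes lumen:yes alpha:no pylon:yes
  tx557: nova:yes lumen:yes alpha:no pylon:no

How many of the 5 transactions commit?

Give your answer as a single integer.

Answer: 1

Derivation:
txc79: all yes -> commit (commits=1)
txa55: no from nova, pylon -> abort (commits=1)
tx970: no from alpha -> abort (commits=1)
tx82e: no from alpha -> abort (commits=1)
tx557: no from alpha, pylon -> abort (commits=1)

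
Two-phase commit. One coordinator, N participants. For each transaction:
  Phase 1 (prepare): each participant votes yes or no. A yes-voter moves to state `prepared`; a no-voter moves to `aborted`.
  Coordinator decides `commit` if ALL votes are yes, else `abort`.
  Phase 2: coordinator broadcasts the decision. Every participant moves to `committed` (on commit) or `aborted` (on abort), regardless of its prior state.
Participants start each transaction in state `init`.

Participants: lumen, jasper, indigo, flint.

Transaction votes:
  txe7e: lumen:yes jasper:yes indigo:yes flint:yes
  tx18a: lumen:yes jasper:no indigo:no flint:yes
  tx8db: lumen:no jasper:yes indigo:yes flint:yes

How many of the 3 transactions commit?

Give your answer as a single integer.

txe7e: all yes -> commit (commits=1)
tx18a: no from jasper, indigo -> abort (commits=1)
tx8db: no from lumen -> abort (commits=1)

Answer: 1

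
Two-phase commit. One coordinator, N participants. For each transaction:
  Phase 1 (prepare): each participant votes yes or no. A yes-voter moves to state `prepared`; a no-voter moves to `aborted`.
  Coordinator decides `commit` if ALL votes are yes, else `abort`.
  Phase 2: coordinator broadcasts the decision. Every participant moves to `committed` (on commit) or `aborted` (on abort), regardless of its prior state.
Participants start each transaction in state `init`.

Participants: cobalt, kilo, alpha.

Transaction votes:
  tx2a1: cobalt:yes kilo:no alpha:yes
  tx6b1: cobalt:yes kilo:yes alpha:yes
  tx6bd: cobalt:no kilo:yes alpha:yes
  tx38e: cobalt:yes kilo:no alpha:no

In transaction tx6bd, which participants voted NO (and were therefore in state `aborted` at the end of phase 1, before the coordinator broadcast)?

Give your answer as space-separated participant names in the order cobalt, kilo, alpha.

Answer: cobalt

Derivation:
Txn tx6bd phase 1: cobalt no -> aborted; kilo yes -> prepared; alpha yes -> prepared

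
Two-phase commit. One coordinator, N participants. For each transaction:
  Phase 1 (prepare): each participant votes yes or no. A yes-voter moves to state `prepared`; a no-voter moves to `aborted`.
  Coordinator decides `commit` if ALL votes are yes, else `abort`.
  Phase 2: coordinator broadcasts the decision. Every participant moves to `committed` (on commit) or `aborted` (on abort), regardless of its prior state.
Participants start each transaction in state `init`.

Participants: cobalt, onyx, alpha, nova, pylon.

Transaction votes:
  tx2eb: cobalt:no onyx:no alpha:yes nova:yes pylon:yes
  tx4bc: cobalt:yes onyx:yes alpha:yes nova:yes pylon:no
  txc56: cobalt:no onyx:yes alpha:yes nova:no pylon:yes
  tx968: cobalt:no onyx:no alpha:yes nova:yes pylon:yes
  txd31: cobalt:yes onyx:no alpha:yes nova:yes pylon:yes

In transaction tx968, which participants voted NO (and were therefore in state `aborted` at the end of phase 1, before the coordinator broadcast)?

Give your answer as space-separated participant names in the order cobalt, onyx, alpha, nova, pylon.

Answer: cobalt onyx

Derivation:
Txn tx968 phase 1: cobalt no -> aborted; onyx no -> aborted; alpha yes -> prepared; nova yes -> prepared; pylon yes -> prepared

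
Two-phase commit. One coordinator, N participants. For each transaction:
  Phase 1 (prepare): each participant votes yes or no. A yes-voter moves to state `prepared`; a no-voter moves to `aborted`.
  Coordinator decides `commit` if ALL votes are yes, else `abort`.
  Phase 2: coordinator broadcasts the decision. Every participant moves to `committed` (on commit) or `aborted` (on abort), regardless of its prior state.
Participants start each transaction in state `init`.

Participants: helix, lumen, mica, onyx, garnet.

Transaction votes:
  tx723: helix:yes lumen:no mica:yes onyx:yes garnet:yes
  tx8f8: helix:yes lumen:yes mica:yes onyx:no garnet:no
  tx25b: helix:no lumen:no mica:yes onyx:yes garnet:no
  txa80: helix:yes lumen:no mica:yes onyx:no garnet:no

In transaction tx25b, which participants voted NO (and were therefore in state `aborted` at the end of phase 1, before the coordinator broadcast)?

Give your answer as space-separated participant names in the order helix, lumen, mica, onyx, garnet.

Txn tx25b phase 1: helix no -> aborted; lumen no -> aborted; mica yes -> prepared; onyx yes -> prepared; garnet no -> aborted

Answer: helix lumen garnet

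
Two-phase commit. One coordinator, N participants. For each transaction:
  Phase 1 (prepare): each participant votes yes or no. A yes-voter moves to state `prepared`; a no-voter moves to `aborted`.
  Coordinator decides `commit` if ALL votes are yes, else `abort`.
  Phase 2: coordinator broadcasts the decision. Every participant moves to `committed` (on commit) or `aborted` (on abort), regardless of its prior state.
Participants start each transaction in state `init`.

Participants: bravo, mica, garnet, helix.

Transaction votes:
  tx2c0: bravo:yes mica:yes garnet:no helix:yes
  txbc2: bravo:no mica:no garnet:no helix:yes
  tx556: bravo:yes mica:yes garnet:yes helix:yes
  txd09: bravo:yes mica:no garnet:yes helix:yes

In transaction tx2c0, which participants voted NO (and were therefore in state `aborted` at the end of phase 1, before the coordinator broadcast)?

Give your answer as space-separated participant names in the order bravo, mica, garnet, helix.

Answer: garnet

Derivation:
Txn tx2c0 phase 1: bravo yes -> prepared; mica yes -> prepared; garnet no -> aborted; helix yes -> prepared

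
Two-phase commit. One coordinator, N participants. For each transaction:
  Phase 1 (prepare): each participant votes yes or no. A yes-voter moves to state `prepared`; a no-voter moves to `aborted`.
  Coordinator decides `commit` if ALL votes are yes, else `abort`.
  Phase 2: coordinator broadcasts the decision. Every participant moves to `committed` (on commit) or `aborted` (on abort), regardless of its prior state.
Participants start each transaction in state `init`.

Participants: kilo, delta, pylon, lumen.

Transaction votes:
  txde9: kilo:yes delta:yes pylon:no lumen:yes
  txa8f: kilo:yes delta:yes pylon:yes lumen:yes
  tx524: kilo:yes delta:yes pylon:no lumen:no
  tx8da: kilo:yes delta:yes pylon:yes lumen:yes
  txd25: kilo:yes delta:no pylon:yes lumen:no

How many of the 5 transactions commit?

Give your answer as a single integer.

txde9: no from pylon -> abort (commits=0)
txa8f: all yes -> commit (commits=1)
tx524: no from pylon, lumen -> abort (commits=1)
tx8da: all yes -> commit (commits=2)
txd25: no from delta, lumen -> abort (commits=2)

Answer: 2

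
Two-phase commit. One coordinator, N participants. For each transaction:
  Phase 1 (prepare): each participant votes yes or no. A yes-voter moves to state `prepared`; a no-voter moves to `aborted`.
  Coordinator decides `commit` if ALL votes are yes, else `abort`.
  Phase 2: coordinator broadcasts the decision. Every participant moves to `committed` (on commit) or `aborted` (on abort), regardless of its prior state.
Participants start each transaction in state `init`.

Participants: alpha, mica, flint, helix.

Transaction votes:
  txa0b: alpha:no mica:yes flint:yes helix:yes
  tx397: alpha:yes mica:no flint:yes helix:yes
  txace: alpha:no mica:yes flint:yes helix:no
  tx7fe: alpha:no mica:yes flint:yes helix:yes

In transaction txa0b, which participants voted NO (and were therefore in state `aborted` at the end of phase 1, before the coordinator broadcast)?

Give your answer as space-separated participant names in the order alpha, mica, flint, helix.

Answer: alpha

Derivation:
Txn txa0b phase 1: alpha no -> aborted; mica yes -> prepared; flint yes -> prepared; helix yes -> prepared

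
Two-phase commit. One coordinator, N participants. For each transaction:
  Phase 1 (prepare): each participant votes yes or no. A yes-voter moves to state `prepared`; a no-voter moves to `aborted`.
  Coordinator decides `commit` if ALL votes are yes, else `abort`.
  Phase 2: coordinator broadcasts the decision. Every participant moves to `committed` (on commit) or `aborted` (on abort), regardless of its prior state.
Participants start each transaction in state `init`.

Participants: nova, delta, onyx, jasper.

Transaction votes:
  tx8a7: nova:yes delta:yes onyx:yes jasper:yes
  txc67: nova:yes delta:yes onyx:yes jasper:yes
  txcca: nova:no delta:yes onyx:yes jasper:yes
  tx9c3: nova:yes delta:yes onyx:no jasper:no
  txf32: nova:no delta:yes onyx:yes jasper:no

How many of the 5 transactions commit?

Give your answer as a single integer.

Answer: 2

Derivation:
tx8a7: all yes -> commit (commits=1)
txc67: all yes -> commit (commits=2)
txcca: no from nova -> abort (commits=2)
tx9c3: no from onyx, jasper -> abort (commits=2)
txf32: no from nova, jasper -> abort (commits=2)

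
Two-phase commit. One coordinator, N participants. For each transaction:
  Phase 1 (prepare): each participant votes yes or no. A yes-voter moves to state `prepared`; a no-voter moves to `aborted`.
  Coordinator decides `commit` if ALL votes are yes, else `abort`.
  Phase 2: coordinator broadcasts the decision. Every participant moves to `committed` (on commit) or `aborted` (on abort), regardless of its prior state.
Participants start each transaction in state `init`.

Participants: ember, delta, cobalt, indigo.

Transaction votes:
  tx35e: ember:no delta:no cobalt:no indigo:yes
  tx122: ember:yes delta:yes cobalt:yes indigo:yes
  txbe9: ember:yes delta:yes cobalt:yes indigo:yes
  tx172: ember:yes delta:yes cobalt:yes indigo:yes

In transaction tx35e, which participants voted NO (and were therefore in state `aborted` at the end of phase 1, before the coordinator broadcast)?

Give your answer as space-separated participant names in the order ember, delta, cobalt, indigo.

Answer: ember delta cobalt

Derivation:
Txn tx35e phase 1: ember no -> aborted; delta no -> aborted; cobalt no -> aborted; indigo yes -> prepared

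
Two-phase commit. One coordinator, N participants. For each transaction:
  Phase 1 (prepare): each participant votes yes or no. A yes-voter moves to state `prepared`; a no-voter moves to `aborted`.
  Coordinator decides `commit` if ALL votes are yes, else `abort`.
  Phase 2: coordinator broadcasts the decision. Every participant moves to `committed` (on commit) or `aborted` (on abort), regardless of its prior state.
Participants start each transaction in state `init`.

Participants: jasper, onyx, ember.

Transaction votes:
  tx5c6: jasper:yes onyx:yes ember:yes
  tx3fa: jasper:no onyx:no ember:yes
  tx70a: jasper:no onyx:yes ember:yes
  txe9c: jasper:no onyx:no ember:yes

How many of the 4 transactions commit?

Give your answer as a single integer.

Answer: 1

Derivation:
tx5c6: all yes -> commit (commits=1)
tx3fa: no from jasper, onyx -> abort (commits=1)
tx70a: no from jasper -> abort (commits=1)
txe9c: no from jasper, onyx -> abort (commits=1)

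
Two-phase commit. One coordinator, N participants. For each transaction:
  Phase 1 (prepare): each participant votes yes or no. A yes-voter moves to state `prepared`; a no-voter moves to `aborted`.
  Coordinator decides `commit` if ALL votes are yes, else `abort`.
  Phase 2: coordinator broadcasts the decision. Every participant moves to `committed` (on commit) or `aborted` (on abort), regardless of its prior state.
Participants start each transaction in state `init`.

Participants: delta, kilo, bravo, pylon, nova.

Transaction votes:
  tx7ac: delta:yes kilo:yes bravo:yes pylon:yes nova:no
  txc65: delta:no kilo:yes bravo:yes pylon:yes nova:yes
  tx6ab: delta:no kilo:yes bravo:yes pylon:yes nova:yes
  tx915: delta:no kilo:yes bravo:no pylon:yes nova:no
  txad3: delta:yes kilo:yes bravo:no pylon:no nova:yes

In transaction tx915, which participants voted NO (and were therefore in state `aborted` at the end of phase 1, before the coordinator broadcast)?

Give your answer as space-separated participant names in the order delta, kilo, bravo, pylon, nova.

Txn tx915 phase 1: delta no -> aborted; kilo yes -> prepared; bravo no -> aborted; pylon yes -> prepared; nova no -> aborted

Answer: delta bravo nova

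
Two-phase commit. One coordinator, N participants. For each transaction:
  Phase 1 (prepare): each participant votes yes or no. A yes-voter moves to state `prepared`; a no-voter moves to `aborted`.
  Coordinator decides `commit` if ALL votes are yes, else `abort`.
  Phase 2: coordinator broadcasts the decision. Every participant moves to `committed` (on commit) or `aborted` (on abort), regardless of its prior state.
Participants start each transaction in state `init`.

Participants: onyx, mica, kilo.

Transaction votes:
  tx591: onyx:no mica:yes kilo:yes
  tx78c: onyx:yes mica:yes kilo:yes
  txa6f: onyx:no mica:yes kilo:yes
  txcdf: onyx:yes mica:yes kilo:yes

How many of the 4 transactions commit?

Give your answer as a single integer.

Answer: 2

Derivation:
tx591: no from onyx -> abort (commits=0)
tx78c: all yes -> commit (commits=1)
txa6f: no from onyx -> abort (commits=1)
txcdf: all yes -> commit (commits=2)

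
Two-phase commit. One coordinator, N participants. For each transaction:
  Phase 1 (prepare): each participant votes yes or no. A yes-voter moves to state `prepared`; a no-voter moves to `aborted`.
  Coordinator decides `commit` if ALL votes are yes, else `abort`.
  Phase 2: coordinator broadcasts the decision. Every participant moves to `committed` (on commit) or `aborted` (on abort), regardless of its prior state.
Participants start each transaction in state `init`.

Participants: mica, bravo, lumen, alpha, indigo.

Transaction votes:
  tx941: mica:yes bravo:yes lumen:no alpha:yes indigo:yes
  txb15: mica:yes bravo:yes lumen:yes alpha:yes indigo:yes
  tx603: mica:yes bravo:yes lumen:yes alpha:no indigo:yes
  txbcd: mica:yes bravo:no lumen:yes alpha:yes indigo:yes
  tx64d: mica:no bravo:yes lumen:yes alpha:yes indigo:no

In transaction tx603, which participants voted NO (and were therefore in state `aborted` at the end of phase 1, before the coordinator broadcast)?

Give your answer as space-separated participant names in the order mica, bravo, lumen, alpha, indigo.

Answer: alpha

Derivation:
Txn tx603 phase 1: mica yes -> prepared; bravo yes -> prepared; lumen yes -> prepared; alpha no -> aborted; indigo yes -> prepared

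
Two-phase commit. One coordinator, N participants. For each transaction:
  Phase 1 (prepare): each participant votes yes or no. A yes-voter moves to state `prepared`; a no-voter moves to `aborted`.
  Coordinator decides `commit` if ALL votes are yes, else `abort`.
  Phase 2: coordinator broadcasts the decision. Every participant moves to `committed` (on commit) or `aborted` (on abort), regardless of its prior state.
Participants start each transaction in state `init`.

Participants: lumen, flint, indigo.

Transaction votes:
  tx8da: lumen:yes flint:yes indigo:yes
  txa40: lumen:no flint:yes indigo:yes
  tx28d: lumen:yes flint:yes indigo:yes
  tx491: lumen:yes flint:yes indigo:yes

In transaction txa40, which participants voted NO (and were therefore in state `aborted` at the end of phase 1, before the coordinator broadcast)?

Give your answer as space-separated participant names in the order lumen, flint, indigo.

Txn txa40 phase 1: lumen no -> aborted; flint yes -> prepared; indigo yes -> prepared

Answer: lumen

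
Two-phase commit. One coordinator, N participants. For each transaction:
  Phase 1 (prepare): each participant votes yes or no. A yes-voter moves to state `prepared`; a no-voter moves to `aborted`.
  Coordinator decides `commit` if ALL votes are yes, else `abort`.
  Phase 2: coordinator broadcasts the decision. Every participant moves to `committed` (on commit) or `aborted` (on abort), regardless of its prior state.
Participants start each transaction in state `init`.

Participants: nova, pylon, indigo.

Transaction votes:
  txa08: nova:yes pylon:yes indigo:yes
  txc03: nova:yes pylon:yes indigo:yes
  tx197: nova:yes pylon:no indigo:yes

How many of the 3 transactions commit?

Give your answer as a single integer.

txa08: all yes -> commit (commits=1)
txc03: all yes -> commit (commits=2)
tx197: no from pylon -> abort (commits=2)

Answer: 2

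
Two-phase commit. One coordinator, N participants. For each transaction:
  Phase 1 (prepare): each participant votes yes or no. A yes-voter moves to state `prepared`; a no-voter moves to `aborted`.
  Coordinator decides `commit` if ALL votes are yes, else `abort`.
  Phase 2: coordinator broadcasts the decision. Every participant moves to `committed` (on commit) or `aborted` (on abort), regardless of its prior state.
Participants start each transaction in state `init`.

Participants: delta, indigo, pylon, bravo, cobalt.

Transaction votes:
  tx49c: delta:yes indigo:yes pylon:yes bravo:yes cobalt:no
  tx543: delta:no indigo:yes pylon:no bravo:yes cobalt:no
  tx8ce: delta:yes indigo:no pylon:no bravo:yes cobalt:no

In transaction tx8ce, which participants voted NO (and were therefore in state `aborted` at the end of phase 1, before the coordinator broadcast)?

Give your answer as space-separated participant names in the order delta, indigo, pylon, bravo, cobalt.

Answer: indigo pylon cobalt

Derivation:
Txn tx8ce phase 1: delta yes -> prepared; indigo no -> aborted; pylon no -> aborted; bravo yes -> prepared; cobalt no -> aborted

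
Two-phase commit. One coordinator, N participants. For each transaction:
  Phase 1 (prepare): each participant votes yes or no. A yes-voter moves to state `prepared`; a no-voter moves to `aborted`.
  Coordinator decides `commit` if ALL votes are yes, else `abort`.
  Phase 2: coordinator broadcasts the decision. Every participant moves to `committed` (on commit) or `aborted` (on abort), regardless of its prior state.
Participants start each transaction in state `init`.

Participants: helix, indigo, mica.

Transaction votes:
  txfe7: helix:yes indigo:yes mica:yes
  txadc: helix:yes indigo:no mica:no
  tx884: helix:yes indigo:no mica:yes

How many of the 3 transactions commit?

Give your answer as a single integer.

txfe7: all yes -> commit (commits=1)
txadc: no from indigo, mica -> abort (commits=1)
tx884: no from indigo -> abort (commits=1)

Answer: 1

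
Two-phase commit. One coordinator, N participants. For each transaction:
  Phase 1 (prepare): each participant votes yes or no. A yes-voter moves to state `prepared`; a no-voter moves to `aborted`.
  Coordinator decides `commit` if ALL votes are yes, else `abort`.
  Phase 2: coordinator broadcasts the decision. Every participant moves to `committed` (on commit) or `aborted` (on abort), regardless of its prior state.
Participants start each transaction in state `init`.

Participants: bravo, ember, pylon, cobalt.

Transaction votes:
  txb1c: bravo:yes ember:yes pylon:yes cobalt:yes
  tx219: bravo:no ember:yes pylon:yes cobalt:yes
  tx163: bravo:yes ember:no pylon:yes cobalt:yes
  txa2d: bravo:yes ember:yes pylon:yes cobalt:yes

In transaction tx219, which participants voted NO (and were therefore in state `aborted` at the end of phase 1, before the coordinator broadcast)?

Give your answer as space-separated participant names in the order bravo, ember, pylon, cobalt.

Txn tx219 phase 1: bravo no -> aborted; ember yes -> prepared; pylon yes -> prepared; cobalt yes -> prepared

Answer: bravo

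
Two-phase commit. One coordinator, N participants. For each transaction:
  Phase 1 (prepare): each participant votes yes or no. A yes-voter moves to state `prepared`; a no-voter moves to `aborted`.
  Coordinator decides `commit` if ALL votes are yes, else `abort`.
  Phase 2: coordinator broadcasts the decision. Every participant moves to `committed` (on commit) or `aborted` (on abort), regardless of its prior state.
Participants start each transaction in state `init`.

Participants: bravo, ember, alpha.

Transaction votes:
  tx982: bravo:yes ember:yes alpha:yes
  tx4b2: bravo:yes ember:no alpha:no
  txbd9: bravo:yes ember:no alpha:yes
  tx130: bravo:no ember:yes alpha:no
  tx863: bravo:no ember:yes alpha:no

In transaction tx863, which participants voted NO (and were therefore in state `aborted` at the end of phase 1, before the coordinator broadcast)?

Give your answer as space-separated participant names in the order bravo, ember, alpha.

Txn tx863 phase 1: bravo no -> aborted; ember yes -> prepared; alpha no -> aborted

Answer: bravo alpha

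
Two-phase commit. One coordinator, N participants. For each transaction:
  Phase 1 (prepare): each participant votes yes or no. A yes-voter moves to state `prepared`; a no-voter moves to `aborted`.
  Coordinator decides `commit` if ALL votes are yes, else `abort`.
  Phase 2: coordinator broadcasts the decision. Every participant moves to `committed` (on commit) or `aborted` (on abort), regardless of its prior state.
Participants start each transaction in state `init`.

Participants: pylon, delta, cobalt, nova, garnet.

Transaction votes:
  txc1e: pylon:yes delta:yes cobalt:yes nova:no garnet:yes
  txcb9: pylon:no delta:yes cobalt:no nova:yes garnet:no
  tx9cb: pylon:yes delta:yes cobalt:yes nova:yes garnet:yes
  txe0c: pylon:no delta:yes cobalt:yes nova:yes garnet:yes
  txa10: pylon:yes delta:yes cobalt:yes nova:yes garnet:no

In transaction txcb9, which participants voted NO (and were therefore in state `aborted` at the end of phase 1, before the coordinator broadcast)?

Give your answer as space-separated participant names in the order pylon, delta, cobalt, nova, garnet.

Txn txcb9 phase 1: pylon no -> aborted; delta yes -> prepared; cobalt no -> aborted; nova yes -> prepared; garnet no -> aborted

Answer: pylon cobalt garnet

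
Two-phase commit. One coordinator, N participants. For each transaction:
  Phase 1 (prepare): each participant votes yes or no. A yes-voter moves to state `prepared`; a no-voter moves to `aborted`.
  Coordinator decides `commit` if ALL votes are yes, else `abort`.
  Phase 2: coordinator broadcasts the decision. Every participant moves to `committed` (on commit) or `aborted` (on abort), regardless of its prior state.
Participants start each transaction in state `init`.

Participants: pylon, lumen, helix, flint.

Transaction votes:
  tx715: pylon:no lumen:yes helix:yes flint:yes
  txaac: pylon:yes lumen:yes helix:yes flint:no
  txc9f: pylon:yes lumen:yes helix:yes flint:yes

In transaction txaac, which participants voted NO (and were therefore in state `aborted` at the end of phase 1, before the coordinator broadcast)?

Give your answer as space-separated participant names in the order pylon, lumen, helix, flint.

Txn txaac phase 1: pylon yes -> prepared; lumen yes -> prepared; helix yes -> prepared; flint no -> aborted

Answer: flint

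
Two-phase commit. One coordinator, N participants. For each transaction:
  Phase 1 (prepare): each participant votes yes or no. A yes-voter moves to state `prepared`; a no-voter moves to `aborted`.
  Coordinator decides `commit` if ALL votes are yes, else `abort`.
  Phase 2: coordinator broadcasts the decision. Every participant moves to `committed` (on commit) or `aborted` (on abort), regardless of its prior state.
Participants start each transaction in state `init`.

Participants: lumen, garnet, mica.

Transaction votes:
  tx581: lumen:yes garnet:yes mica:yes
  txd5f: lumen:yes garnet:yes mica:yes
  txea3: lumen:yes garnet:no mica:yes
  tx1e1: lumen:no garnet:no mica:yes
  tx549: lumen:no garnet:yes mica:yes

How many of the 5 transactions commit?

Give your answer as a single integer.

tx581: all yes -> commit (commits=1)
txd5f: all yes -> commit (commits=2)
txea3: no from garnet -> abort (commits=2)
tx1e1: no from lumen, garnet -> abort (commits=2)
tx549: no from lumen -> abort (commits=2)

Answer: 2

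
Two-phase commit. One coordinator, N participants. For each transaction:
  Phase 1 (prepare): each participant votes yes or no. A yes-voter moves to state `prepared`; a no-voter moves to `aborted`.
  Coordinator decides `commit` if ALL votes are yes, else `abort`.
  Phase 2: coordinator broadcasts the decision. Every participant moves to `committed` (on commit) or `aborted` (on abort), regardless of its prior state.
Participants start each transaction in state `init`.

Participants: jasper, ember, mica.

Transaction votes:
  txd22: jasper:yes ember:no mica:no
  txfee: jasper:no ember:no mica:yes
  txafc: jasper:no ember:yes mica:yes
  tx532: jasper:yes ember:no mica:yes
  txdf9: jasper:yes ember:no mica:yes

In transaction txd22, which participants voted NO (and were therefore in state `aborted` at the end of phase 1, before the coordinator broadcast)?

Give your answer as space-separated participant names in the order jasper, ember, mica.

Answer: ember mica

Derivation:
Txn txd22 phase 1: jasper yes -> prepared; ember no -> aborted; mica no -> aborted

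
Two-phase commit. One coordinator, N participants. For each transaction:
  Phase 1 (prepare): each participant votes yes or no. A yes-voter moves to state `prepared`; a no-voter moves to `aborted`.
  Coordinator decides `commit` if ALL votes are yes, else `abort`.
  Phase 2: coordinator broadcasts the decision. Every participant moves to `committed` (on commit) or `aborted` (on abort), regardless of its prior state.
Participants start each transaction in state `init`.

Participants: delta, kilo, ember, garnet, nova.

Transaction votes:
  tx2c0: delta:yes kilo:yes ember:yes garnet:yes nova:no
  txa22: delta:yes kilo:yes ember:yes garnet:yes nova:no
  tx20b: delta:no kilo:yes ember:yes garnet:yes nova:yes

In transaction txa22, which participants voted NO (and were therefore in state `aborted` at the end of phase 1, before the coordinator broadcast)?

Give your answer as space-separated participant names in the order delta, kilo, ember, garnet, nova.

Answer: nova

Derivation:
Txn txa22 phase 1: delta yes -> prepared; kilo yes -> prepared; ember yes -> prepared; garnet yes -> prepared; nova no -> aborted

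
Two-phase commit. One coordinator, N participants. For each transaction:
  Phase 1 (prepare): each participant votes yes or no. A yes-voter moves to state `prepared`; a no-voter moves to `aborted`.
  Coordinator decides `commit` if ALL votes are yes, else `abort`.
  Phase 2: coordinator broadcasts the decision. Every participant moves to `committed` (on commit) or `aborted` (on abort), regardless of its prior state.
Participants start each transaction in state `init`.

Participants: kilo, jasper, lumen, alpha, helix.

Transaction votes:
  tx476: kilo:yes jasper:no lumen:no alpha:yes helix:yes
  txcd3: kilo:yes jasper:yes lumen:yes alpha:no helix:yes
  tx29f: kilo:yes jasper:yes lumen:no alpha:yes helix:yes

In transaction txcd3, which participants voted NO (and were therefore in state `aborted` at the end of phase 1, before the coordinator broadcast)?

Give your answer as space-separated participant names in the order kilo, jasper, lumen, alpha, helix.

Txn txcd3 phase 1: kilo yes -> prepared; jasper yes -> prepared; lumen yes -> prepared; alpha no -> aborted; helix yes -> prepared

Answer: alpha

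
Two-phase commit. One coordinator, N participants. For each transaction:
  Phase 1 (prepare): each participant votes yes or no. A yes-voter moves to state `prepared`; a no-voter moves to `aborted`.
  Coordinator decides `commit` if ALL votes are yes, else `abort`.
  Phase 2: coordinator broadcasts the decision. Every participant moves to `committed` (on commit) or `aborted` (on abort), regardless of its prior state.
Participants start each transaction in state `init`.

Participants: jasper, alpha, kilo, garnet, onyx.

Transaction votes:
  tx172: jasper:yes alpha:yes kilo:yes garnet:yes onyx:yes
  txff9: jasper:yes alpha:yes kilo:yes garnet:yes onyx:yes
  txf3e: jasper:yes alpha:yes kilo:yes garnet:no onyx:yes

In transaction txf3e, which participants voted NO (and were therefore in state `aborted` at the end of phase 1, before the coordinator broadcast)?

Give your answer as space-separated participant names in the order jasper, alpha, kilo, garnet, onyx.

Answer: garnet

Derivation:
Txn txf3e phase 1: jasper yes -> prepared; alpha yes -> prepared; kilo yes -> prepared; garnet no -> aborted; onyx yes -> prepared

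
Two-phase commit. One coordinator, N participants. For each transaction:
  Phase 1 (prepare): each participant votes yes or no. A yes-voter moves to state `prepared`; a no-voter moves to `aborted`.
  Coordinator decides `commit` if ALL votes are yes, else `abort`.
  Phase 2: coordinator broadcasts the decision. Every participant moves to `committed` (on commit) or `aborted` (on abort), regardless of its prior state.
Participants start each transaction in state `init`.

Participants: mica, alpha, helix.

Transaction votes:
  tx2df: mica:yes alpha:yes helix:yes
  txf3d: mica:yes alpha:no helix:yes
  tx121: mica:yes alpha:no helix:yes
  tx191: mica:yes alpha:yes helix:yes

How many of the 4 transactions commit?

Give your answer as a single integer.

tx2df: all yes -> commit (commits=1)
txf3d: no from alpha -> abort (commits=1)
tx121: no from alpha -> abort (commits=1)
tx191: all yes -> commit (commits=2)

Answer: 2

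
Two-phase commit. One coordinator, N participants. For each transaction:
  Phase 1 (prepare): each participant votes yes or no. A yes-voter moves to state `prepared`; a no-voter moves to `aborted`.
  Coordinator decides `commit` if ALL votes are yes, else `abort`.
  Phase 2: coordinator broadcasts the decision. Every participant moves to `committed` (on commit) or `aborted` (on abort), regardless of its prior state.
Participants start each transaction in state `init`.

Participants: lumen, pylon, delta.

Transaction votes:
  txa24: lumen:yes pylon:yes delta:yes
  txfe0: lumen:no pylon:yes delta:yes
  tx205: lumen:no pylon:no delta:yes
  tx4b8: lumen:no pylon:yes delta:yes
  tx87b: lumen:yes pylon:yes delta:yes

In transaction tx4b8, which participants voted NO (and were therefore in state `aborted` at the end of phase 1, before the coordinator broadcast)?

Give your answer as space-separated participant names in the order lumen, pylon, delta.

Answer: lumen

Derivation:
Txn tx4b8 phase 1: lumen no -> aborted; pylon yes -> prepared; delta yes -> prepared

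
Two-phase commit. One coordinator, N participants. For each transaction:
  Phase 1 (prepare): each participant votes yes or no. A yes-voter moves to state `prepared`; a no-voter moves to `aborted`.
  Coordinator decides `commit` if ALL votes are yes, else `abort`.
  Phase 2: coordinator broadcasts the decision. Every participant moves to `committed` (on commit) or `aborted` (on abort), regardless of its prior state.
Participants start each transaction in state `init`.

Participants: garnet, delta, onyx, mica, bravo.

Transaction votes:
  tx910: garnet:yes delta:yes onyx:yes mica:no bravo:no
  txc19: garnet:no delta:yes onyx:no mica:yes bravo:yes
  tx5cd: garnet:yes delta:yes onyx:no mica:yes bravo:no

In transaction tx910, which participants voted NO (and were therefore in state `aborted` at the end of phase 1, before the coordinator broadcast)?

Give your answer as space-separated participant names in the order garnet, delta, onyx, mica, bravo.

Answer: mica bravo

Derivation:
Txn tx910 phase 1: garnet yes -> prepared; delta yes -> prepared; onyx yes -> prepared; mica no -> aborted; bravo no -> aborted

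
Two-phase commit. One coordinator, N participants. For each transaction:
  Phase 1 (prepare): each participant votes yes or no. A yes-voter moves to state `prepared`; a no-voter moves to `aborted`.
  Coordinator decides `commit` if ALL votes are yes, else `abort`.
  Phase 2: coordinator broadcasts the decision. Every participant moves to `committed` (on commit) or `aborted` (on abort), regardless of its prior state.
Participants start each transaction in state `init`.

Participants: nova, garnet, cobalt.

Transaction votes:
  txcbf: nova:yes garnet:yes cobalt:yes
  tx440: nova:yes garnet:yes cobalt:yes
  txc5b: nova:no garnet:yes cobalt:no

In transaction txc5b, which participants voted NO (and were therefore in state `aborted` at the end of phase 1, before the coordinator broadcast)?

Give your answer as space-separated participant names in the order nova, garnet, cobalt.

Txn txc5b phase 1: nova no -> aborted; garnet yes -> prepared; cobalt no -> aborted

Answer: nova cobalt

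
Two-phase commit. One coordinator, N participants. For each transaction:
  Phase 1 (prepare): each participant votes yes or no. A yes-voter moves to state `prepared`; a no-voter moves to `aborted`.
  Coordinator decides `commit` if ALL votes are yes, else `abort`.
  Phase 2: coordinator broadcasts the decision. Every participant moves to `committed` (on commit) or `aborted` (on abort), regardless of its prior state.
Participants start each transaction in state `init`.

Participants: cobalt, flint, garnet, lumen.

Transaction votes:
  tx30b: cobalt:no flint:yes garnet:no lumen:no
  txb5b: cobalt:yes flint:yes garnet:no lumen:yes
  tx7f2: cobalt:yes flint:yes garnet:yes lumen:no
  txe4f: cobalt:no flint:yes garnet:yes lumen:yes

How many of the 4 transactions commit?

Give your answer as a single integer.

tx30b: no from cobalt, garnet, lumen -> abort (commits=0)
txb5b: no from garnet -> abort (commits=0)
tx7f2: no from lumen -> abort (commits=0)
txe4f: no from cobalt -> abort (commits=0)

Answer: 0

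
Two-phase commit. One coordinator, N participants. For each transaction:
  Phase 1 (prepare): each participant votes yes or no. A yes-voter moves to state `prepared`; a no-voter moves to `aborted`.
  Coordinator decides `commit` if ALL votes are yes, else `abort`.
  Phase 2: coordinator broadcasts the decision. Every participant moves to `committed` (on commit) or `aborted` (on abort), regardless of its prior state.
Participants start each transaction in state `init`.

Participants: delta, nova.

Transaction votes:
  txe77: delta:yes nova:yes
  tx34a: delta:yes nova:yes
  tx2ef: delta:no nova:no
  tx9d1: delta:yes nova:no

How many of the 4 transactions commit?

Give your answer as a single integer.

Answer: 2

Derivation:
txe77: all yes -> commit (commits=1)
tx34a: all yes -> commit (commits=2)
tx2ef: no from delta, nova -> abort (commits=2)
tx9d1: no from nova -> abort (commits=2)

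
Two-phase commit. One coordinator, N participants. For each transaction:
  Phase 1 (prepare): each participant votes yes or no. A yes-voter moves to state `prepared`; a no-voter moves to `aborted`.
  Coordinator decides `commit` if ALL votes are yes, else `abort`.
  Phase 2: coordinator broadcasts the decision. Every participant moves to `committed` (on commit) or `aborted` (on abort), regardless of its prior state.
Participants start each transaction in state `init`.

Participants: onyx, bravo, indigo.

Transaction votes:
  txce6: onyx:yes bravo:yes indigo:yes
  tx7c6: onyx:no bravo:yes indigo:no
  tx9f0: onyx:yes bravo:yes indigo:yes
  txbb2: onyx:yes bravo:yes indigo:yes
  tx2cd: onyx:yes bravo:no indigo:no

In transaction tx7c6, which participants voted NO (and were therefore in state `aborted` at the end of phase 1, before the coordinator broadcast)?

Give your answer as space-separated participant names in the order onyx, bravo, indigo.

Answer: onyx indigo

Derivation:
Txn tx7c6 phase 1: onyx no -> aborted; bravo yes -> prepared; indigo no -> aborted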